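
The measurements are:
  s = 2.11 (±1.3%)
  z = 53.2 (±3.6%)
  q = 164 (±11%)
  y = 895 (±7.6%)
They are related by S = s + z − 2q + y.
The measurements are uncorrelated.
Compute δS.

For a sum/difference, combine absolute errors in quadrature:
  (δs)² = 0.000752;  (δz)² = 3.67;  (2·δq)² = 1300;  (δy)² = 4630
δS = √(5930) = 77.0

77.0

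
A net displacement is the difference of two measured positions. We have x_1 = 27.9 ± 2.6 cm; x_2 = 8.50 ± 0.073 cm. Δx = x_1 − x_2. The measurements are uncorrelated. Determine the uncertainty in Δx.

Absolute uncertainties add in quadrature for a linear combination:
  (δx_1)² = 6.76;  (δx_2)² = 0.00533
δΔx = √(6.77) = 2.60 cm

2.60 cm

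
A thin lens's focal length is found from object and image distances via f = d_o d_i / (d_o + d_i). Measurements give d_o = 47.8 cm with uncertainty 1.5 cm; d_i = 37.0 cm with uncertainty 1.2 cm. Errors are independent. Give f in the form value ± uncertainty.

∂f/∂d_o = (d_i/(d_o+d_i))² = 0.190;  ∂f/∂d_i = (d_o/(d_o+d_i))² = 0.318
δf = √((∂f/∂d_o · δd_o)² + (∂f/∂d_i · δd_i)²) = √(0.0815 + 0.145) = 0.476 cm
f = 20.9 cm.

20.9 ± 0.476 cm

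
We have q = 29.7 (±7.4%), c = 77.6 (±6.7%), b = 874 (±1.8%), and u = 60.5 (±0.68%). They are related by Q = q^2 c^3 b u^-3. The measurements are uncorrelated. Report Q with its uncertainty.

Products/powers → add relative errors in quadrature, weighted by exponent:
  (2·δq/q)² = (2×0.0740)² = 0.0219;  (3·δc/c)² = (3×0.0670)² = 0.0404;  (1·δb/b)² = (1×0.0180)² = 0.000324;  (-3·δu/u)² = (-3×0.00680)² = 0.000416
δQ/Q = √(0.0630) = 0.251
Q = 1.63e+06, so δQ = 0.251 × 1.63e+06 = 4.08e+05.

(1.63 ± 0.408) × 10^6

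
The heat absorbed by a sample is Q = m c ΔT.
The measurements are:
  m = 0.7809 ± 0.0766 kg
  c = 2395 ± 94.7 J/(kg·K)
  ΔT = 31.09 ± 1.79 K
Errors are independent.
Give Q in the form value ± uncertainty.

58150 ± 7000 J

Products/powers → add relative errors in quadrature, weighted by exponent:
  (1·δm/m)² = (1×0.0981)² = 0.00962;  (1·δc/c)² = (1×0.0395)² = 0.00156;  (1·δΔT/ΔT)² = (1×0.0576)² = 0.00331
δQ/Q = √(0.0145) = 0.120
Q = 58150 J, so δQ = 0.120 × 58150 = 7000 J.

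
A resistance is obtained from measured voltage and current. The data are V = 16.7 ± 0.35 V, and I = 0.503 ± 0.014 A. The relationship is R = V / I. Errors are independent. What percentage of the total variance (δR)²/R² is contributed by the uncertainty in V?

(δR/R)² = (1·δV/V)² + (-1·δI/I)²
  V term: (1×0.0210)² = 0.000439
  I term: (-1×0.0278)² = 0.000775
Total = 0.00121. Share from V = 0.000439/0.00121 = 0.362.

36.2%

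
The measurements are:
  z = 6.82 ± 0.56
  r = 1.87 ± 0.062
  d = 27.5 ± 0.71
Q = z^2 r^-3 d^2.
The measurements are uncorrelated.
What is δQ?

1070

Each factor contributes (exponent × relative error)² to (δQ/Q)²:
  (2·δz/z)² = (2×0.0821)² = 0.0270;  (-3·δr/r)² = (-3×0.0332)² = 0.00989;  (2·δd/d)² = (2×0.0258)² = 0.00267
δQ/Q = √(0.0395) = 0.199
Q = 5380, so δQ = 0.199 × 5380 = 1070.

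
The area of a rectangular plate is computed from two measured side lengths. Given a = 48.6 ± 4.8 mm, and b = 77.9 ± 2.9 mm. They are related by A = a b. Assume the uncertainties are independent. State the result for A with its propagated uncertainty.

For a monomial A ∝ a, b, fractional errors add in quadrature:
  (1·δa/a)² = (1×0.0988)² = 0.00975;  (1·δb/b)² = (1×0.0372)² = 0.00139
δA/A = √(0.0111) = 0.106
A = 3790 mm^2, so δA = 0.106 × 3790 = 400 mm^2.

3790 ± 400 mm^2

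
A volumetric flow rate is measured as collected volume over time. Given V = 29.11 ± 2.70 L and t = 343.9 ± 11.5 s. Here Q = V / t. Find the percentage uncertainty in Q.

Since Q is a product/quotient, work with relative uncertainties:
  (1·δV/V)² = (1×0.0928)² = 0.00860;  (-1·δt/t)² = (-1×0.0334)² = 0.00112
δQ/Q = √(0.00972) = 0.0986

9.86%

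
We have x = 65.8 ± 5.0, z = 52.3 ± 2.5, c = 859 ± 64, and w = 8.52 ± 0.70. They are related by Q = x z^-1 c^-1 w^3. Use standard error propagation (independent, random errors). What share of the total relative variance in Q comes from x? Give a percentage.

7.76%

(δQ/Q)² = (1·δx/x)² + (-1·δz/z)² + (-1·δc/c)² + (3·δw/w)²
  x term: (1×0.0760)² = 0.00577
  z term: (-1×0.0478)² = 0.00228
  c term: (-1×0.0745)² = 0.00555
  w term: (3×0.0822)² = 0.0608
Total = 0.0744. Share from x = 0.00577/0.0744 = 0.0776.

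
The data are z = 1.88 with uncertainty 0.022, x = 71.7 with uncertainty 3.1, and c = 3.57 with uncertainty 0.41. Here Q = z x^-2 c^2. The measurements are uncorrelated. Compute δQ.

0.00115

Relative error in a monomial: (δQ/Q)² = Σ (nᵢ · δxᵢ/xᵢ)².
  (1·δz/z)² = (1×0.0117)² = 0.000137;  (-2·δx/x)² = (-2×0.0432)² = 0.00748;  (2·δc/c)² = (2×0.115)² = 0.0528
δQ/Q = √(0.0604) = 0.246
Q = 0.00466, so δQ = 0.246 × 0.00466 = 0.00115.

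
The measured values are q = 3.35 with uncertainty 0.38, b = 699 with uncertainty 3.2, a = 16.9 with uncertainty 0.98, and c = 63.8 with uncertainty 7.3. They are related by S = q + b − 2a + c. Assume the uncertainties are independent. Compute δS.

8.22

Sums and differences: (δS)² = Σ (cᵢ δxᵢ)².
  (δq)² = 0.144;  (δb)² = 10.2;  (2·δa)² = 3.84;  (δc)² = 53.3
δS = √(67.5) = 8.22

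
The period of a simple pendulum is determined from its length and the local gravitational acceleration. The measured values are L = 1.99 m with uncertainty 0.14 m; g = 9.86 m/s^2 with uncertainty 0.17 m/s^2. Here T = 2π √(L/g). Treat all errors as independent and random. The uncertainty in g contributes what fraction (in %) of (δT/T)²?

5.67%

(δT/T)² = (½·δL/L)² + (−½·δg/g)²
  L term: (0.5×0.0704)² = 0.00124
  g term: (-0.5×0.0172)² = 7.43e-05
Total = 0.00131. Share from g = 7.43e-05/0.00131 = 0.0567.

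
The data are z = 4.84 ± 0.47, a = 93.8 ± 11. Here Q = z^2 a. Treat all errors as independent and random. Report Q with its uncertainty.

Each factor contributes (exponent × relative error)² to (δQ/Q)²:
  (2·δz/z)² = (2×0.0971)² = 0.0377;  (1·δa/a)² = (1×0.117)² = 0.0138
δQ/Q = √(0.0515) = 0.227
Q = 2200, so δQ = 0.227 × 2200 = 499.

2200 ± 499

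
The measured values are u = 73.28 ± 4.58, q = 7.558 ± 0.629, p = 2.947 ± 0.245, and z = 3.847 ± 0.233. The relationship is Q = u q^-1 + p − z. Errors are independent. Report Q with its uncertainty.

8.796 ± 1.06

Let w = u·q^-1 = 9.696. δw/w = √((1·δu/u)² + (-1·δq/q)²) = √(0.00391 + 0.00693) = 0.104, so δw = 1.01.
Q = w + p − z: δQ = √(δw² + δp² + δz²) = √(1.02 + 0.0600 + 0.0543) = 1.06
Q = 8.796.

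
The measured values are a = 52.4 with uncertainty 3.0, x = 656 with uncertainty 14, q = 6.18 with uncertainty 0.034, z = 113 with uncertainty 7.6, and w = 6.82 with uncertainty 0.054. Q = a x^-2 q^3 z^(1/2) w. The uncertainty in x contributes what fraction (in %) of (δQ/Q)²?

27.7%

(δQ/Q)² = (1·δa/a)² + (-2·δx/x)² + (3·δq/q)² + (½·δz/z)² + (1·δw/w)²
  a term: (1×0.0573)² = 0.00328
  x term: (-2×0.0213)² = 0.00182
  q term: (3×0.00550)² = 0.000272
  z term: (0.5×0.0673)² = 0.00113
  w term: (1×0.00792)² = 6.27e-05
Total = 0.00657. Share from x = 0.00182/0.00657 = 0.277.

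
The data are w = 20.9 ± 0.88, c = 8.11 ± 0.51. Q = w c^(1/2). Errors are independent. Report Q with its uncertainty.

59.5 ± 3.13

Q is a product of powers, so relative uncertainties combine in quadrature:
  (1·δw/w)² = (1×0.0421)² = 0.00177;  (½·δc/c)² = (0.5×0.0629)² = 0.000989
δQ/Q = √(0.00276) = 0.0525
Q = 59.5, so δQ = 0.0525 × 59.5 = 3.13.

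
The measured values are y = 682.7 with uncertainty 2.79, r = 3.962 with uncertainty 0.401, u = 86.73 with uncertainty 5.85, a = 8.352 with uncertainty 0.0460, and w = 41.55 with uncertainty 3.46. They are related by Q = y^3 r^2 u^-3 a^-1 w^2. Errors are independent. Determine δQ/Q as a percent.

33.1%

Products/powers → add relative errors in quadrature, weighted by exponent:
  (3·δy/y)² = (3×0.00409)² = 0.000150;  (2·δr/r)² = (2×0.101)² = 0.0410;  (-3·δu/u)² = (-3×0.0675)² = 0.0409;  (-1·δa/a)² = (-1×0.00551)² = 3.03e-05;  (2·δw/w)² = (2×0.0833)² = 0.0277
δQ/Q = √(0.110) = 0.331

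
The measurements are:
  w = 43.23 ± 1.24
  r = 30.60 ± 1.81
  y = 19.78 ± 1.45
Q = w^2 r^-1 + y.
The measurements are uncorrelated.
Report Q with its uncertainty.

Let p = w^2·r^-1 = 61.07. δp/p = √((2·δw/w)² + (-1·δr/r)²) = √(0.00329 + 0.00350) = 0.0824, so δp = 5.03.
Q = p + y: δQ = √(δp² + δy²) = √(25.3 + 2.10) = 5.24
Q = 80.85.

80.85 ± 5.24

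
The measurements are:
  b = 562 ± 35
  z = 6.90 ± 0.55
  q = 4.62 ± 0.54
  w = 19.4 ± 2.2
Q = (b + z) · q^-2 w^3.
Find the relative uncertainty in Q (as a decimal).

Let u = b + z = 569. δu = √(δb² + δz²) = √(1220 + 0.303) = 35.0, so δu/u = 0.0615.
Q is then a monomial in u, q, w:
δQ/Q = √((δu/u)² + (-2·δq/q)² + (3·δw/w)²) = √(0.00379 + 0.0546 + 0.116) = 0.417

0.417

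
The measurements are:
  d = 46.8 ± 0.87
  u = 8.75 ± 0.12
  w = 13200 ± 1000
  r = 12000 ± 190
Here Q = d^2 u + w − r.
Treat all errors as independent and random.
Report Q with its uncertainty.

Let p = d^2·u = 19200. δp/p = √((2·δd/d)² + (1·δu/u)²) = √(0.00138 + 0.000188) = 0.0396, so δp = 759.
Q = p + w − r: δQ = √(δp² + δw² + δr²) = √(5.77e+05 + 1e+06 + 36100) = 1270
Q = 20400.

20400 ± 1270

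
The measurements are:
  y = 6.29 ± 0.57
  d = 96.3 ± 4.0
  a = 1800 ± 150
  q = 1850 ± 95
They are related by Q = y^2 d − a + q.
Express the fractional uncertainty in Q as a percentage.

18.9%

Let p = y^2·d = 3810. δp/p = √((2·δy/y)² + (1·δd/d)²) = √(0.0328 + 0.00173) = 0.186, so δp = 708.
Q = p − a + q: δQ = √(δp² + δa² + δq²) = √(5.02e+05 + 22500 + 9020) = 730
Q = 3860, so δQ/Q = 730/3860 = 0.189.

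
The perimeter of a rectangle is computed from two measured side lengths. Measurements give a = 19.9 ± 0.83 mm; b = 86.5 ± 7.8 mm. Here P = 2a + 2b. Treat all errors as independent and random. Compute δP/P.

For a sum/difference, combine absolute errors in quadrature:
  (2·δa)² = 2.76;  (2·δb)² = 243
δP = √(246) = 15.7 mm
P = 213 mm, so δP/P = 15.7/213 = 0.0737.

0.0737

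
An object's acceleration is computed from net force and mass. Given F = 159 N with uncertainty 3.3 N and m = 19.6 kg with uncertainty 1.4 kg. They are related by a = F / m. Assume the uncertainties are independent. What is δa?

0.603 m/s^2

Since a is a product/quotient, work with relative uncertainties:
  (1·δF/F)² = (1×0.0208)² = 0.000431;  (-1·δm/m)² = (-1×0.0714)² = 0.00510
δa/a = √(0.00553) = 0.0744
a = 8.11 m/s^2, so δa = 0.0744 × 8.11 = 0.603 m/s^2.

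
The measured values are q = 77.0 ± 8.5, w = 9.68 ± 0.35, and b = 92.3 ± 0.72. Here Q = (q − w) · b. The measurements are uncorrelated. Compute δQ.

Let u = q − w = 67.3. δu = √(δq² + δw²) = √(72.2 + 0.122) = 8.51, so δu/u = 0.126.
Q is then a monomial in u, b:
δQ/Q = √((δu/u)² + (1·δb/b)²) = √(0.0160 + 6.09e-05) = 0.127
Q = 6210, so δQ = 0.127 × 6210 = 787.

787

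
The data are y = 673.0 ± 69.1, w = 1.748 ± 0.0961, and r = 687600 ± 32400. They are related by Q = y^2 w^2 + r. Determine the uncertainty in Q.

3.24e+05

Let p = y^2·w^2 = 1.384e+06. δp/p = √((2·δy/y)² + (2·δw/w)²) = √(0.0422 + 0.0121) = 0.233, so δp = 3.22e+05.
Q = p + r: δQ = √(δp² + δr²) = √(1.04e+11 + 1.05e+09) = 3.24e+05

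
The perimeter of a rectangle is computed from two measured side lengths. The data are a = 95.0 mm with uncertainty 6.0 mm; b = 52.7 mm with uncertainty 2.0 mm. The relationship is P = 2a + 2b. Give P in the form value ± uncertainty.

P is a linear combination, so absolute uncertainties add in quadrature:
  (2·δa)² = 144;  (2·δb)² = 16.0
δP = √(160) = 12.6 mm
P = 295 mm.

295 ± 12.6 mm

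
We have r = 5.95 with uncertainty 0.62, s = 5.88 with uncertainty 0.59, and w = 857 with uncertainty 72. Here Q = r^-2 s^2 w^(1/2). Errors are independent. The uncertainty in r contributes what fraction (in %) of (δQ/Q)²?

50.8%

(δQ/Q)² = (-2·δr/r)² + (2·δs/s)² + (½·δw/w)²
  r term: (-2×0.104)² = 0.0434
  s term: (2×0.100)² = 0.0403
  w term: (0.5×0.0840)² = 0.00176
Total = 0.0855. Share from r = 0.0434/0.0855 = 0.508.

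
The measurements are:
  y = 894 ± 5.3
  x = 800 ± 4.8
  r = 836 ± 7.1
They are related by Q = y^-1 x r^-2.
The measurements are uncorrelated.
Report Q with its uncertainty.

(1.28 ± 0.0243) × 10^-6

Since Q is a product/quotient, work with relative uncertainties:
  (-1·δy/y)² = (-1×0.00593)² = 3.51e-05;  (1·δx/x)² = (1×0.00600)² = 3.6e-05;  (-2·δr/r)² = (-2×0.00849)² = 0.000289
δQ/Q = √(0.000360) = 0.0190
Q = 1.28e-06, so δQ = 0.0190 × 1.28e-06 = 2.43e-08.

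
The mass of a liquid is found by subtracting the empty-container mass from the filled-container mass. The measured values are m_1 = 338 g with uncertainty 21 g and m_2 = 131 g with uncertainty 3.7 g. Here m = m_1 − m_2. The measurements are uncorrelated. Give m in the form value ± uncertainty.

207 ± 21.3 g

Sums and differences: (δm)² = Σ (cᵢ δxᵢ)².
  (δm_1)² = 441;  (δm_2)² = 13.7
δm = √(455) = 21.3 g
m = 207 g.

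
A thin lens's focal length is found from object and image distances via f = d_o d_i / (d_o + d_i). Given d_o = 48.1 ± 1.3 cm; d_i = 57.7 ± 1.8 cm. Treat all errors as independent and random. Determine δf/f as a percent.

∂f/∂d_o = (d_i/(d_o+d_i))² = 0.297;  ∂f/∂d_i = (d_o/(d_o+d_i))² = 0.207
δf = √((∂f/∂d_o · δd_o)² + (∂f/∂d_i · δd_i)²) = √(0.150 + 0.138) = 0.537 cm
f = 26.2 cm, so δf/f = 0.537/26.2 = 0.0205.

2.05%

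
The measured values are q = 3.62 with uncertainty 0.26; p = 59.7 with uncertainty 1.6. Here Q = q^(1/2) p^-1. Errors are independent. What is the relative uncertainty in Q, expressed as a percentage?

4.48%

Products/powers → add relative errors in quadrature, weighted by exponent:
  (½·δq/q)² = (0.5×0.0718)² = 0.00129;  (-1·δp/p)² = (-1×0.0268)² = 0.000718
δQ/Q = √(0.00201) = 0.0448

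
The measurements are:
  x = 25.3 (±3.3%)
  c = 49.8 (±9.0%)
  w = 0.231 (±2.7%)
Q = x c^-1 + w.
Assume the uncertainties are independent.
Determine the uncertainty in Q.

0.0491

Let p = x·c^-1 = 0.508. δp/p = √((1·δx/x)² + (-1·δc/c)²) = √(0.00109 + 0.00810) = 0.0959, so δp = 0.0487.
Q = p + w: δQ = √(δp² + δw²) = √(0.00237 + 3.89e-05) = 0.0491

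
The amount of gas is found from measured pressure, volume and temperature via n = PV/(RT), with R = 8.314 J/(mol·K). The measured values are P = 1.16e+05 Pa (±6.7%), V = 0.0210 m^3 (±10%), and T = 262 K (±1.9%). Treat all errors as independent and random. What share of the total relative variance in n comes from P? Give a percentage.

30.2%

(δn/n)² = (1·δP/P)² + (1·δV/V)² + (-1·δT/T)²
  P term: (1×0.0670)² = 0.00449
  V term: (1×0.100)² = 0.0100
  T term: (-1×0.0190)² = 0.000361
Total = 0.0149. Share from P = 0.00449/0.0149 = 0.302.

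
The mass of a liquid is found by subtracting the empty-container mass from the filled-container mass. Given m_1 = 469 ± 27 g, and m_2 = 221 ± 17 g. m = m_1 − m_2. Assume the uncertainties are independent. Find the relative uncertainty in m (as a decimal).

0.129

Absolute uncertainties add in quadrature for a linear combination:
  (δm_1)² = 729;  (δm_2)² = 289
δm = √(1020) = 31.9 g
m = 248 g, so δm/m = 31.9/248 = 0.129.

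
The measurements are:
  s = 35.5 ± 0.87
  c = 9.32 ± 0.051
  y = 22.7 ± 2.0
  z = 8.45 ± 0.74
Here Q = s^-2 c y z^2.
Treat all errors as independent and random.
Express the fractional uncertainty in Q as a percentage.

20.2%

Q is a product of powers, so relative uncertainties combine in quadrature:
  (-2·δs/s)² = (-2×0.0245)² = 0.00240;  (1·δc/c)² = (1×0.00547)² = 2.99e-05;  (1·δy/y)² = (1×0.0881)² = 0.00776;  (2·δz/z)² = (2×0.0876)² = 0.0307
δQ/Q = √(0.0409) = 0.202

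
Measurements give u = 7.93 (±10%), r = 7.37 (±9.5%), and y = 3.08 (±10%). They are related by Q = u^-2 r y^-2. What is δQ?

0.00369

For a monomial Q ∝ u^-2, r, y^-2, fractional errors add in quadrature:
  (-2·δu/u)² = (-2×0.100)² = 0.0400;  (1·δr/r)² = (1×0.0950)² = 0.00903;  (-2·δy/y)² = (-2×0.100)² = 0.0400
δQ/Q = √(0.0890) = 0.298
Q = 0.0124, so δQ = 0.298 × 0.0124 = 0.00369.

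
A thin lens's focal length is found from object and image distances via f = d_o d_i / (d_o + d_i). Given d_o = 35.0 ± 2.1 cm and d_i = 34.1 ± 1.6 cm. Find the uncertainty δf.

0.656 cm

∂f/∂d_o = (d_i/(d_o+d_i))² = 0.244;  ∂f/∂d_i = (d_o/(d_o+d_i))² = 0.257
δf = √((∂f/∂d_o · δd_o)² + (∂f/∂d_i · δd_i)²) = √(0.262 + 0.169) = 0.656 cm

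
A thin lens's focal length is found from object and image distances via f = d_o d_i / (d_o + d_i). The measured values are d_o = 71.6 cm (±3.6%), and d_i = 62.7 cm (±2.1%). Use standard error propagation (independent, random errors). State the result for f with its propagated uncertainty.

33.4 ± 0.675 cm

∂f/∂d_o = (d_i/(d_o+d_i))² = 0.218;  ∂f/∂d_i = (d_o/(d_o+d_i))² = 0.284
δf = √((∂f/∂d_o · δd_o)² + (∂f/∂d_i · δd_i)²) = √(0.316 + 0.140) = 0.675 cm
f = 33.4 cm.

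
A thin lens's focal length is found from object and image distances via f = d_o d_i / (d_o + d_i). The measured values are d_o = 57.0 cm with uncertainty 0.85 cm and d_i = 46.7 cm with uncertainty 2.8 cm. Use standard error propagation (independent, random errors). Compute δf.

∂f/∂d_o = (d_i/(d_o+d_i))² = 0.203;  ∂f/∂d_i = (d_o/(d_o+d_i))² = 0.302
δf = √((∂f/∂d_o · δd_o)² + (∂f/∂d_i · δd_i)²) = √(0.0297 + 0.716) = 0.863 cm

0.863 cm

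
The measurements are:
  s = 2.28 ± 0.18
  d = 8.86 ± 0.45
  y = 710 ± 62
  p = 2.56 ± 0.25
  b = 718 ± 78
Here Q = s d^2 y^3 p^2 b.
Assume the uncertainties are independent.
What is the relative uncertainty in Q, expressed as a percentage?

Each factor contributes (exponent × relative error)² to (δQ/Q)²:
  (1·δs/s)² = (1×0.0789)² = 0.00623;  (2·δd/d)² = (2×0.0508)² = 0.0103;  (3·δy/y)² = (3×0.0873)² = 0.0686;  (2·δp/p)² = (2×0.0977)² = 0.0381;  (1·δb/b)² = (1×0.109)² = 0.0118
δQ/Q = √(0.135) = 0.368

36.8%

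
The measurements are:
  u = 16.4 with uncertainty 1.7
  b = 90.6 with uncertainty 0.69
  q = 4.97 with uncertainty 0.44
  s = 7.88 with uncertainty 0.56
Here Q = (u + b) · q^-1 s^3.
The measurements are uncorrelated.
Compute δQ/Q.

0.231

Let w = u + b = 107. δw = √(δu² + δb²) = √(2.89 + 0.476) = 1.83, so δw/w = 0.0171.
Q is then a monomial in w, q, s:
δQ/Q = √((δw/w)² + (-1·δq/q)² + (3·δs/s)²) = √(0.000294 + 0.00784 + 0.0455) = 0.231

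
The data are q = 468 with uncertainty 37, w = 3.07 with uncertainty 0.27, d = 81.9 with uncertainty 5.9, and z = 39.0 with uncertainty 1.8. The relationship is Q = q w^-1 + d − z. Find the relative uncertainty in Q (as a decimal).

Let p = q·w^-1 = 152. δp/p = √((1·δq/q)² + (-1·δw/w)²) = √(0.00625 + 0.00773) = 0.118, so δp = 18.0.
Q = p + d − z: δQ = √(δp² + δd² + δz²) = √(325 + 34.8 + 3.24) = 19.1
Q = 195, so δQ/Q = 19.1/195 = 0.0975.

0.0975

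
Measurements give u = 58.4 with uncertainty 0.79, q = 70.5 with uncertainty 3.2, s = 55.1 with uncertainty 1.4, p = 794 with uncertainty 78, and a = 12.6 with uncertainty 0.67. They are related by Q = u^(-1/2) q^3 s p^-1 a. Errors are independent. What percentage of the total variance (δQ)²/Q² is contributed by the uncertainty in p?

(δQ/Q)² = (−½·δu/u)² + (3·δq/q)² + (1·δs/s)² + (-1·δp/p)² + (1·δa/a)²
  u term: (-0.5×0.0135)² = 4.57e-05
  q term: (3×0.0454)² = 0.0185
  s term: (1×0.0254)² = 0.000646
  p term: (-1×0.0982)² = 0.00965
  a term: (1×0.0532)² = 0.00283
Total = 0.0317. Share from p = 0.00965/0.0317 = 0.304.

30.4%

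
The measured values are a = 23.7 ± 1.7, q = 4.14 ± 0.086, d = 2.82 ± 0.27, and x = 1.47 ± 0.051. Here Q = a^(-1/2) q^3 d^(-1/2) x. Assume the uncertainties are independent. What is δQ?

1.19

Since Q is a product/quotient, work with relative uncertainties:
  (−½·δa/a)² = (-0.5×0.0717)² = 0.00129;  (3·δq/q)² = (3×0.0208)² = 0.00388;  (−½·δd/d)² = (-0.5×0.0957)² = 0.00229;  (1·δx/x)² = (1×0.0347)² = 0.00120
δQ/Q = √(0.00867) = 0.0931
Q = 12.8, so δQ = 0.0931 × 12.8 = 1.19.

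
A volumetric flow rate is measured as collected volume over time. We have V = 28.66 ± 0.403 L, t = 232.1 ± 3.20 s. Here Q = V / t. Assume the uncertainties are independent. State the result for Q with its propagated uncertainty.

Since Q is a product/quotient, work with relative uncertainties:
  (1·δV/V)² = (1×0.0141)² = 0.000198;  (-1·δt/t)² = (-1×0.0138)² = 0.000190
δQ/Q = √(0.000388) = 0.0197
Q = 0.1235 L/s, so δQ = 0.0197 × 0.1235 = 0.00243 L/s.

0.1235 ± 0.00243 L/s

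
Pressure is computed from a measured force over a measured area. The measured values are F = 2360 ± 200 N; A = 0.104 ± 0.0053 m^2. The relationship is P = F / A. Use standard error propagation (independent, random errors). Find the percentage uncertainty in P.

Products/powers → add relative errors in quadrature, weighted by exponent:
  (1·δF/F)² = (1×0.0847)² = 0.00718;  (-1·δA/A)² = (-1×0.0510)² = 0.00260
δP/P = √(0.00978) = 0.0989

9.89%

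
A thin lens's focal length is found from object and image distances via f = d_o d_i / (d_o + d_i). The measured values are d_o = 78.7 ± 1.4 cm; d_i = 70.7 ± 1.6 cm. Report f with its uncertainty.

∂f/∂d_o = (d_i/(d_o+d_i))² = 0.224;  ∂f/∂d_i = (d_o/(d_o+d_i))² = 0.277
δf = √((∂f/∂d_o · δd_o)² + (∂f/∂d_i · δd_i)²) = √(0.0983 + 0.197) = 0.544 cm
f = 37.2 cm.

37.2 ± 0.544 cm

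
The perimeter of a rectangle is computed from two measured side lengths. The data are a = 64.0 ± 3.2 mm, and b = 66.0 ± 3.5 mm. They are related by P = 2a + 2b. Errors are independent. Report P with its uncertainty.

Absolute uncertainties add in quadrature for a linear combination:
  (2·δa)² = 41.0;  (2·δb)² = 49.0
δP = √(90.0) = 9.48 mm
P = 260 mm.

260 ± 9.48 mm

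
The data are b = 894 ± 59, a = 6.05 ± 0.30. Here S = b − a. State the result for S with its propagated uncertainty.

888 ± 59.0

Each term contributes (cᵢ δxᵢ)² to (δS)²:
  (δb)² = 3480;  (δa)² = 0.0900
δS = √(3480) = 59.0
S = 888.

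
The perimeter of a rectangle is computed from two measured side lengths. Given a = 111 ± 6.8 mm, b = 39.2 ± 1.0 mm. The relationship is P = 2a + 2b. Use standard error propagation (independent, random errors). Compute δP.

For a sum/difference, combine absolute errors in quadrature:
  (2·δa)² = 185;  (2·δb)² = 4.00
δP = √(189) = 13.7 mm

13.7 mm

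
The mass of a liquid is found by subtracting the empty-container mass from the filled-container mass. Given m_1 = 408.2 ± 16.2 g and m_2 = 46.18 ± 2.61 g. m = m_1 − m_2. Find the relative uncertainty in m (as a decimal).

0.0453

For a sum/difference, combine absolute errors in quadrature:
  (δm_1)² = 262;  (δm_2)² = 6.81
δm = √(269) = 16.4 g
m = 362.0 g, so δm/m = 16.4/362.0 = 0.0453.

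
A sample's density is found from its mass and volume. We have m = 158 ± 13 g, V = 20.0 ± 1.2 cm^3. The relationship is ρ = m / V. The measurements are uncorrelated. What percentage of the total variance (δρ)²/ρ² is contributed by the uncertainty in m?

65.3%

(δρ/ρ)² = (1·δm/m)² + (-1·δV/V)²
  m term: (1×0.0823)² = 0.00677
  V term: (-1×0.0600)² = 0.00360
Total = 0.0104. Share from m = 0.00677/0.0104 = 0.653.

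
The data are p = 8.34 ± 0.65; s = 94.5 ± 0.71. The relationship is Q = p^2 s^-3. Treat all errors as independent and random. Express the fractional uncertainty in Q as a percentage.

15.7%

Each factor contributes (exponent × relative error)² to (δQ/Q)²:
  (2·δp/p)² = (2×0.0779)² = 0.0243;  (-3·δs/s)² = (-3×0.00751)² = 0.000508
δQ/Q = √(0.0248) = 0.157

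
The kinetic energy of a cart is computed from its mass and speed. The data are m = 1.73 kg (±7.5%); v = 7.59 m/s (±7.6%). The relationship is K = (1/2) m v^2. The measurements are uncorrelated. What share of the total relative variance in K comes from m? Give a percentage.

19.6%

(δK/K)² = (1·δm/m)² + (2·δv/v)²
  m term: (1×0.0750)² = 0.00562
  v term: (2×0.0760)² = 0.0231
Total = 0.0287. Share from m = 0.00562/0.0287 = 0.196.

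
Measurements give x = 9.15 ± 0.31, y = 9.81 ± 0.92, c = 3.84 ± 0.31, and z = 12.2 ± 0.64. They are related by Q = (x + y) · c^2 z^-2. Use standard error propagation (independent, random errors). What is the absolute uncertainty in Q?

Let u = x + y = 19.0. δu = √(δx² + δy²) = √(0.0961 + 0.846) = 0.971, so δu/u = 0.0512.
Q is then a monomial in u, c, z:
δQ/Q = √((δu/u)² + (2·δc/c)² + (-2·δz/z)²) = √(0.00262 + 0.0261 + 0.0110) = 0.199
Q = 1.88, so δQ = 0.199 × 1.88 = 0.374.

0.374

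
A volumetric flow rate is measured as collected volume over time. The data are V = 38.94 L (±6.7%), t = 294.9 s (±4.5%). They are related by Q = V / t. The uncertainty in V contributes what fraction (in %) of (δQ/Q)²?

68.9%

(δQ/Q)² = (1·δV/V)² + (-1·δt/t)²
  V term: (1×0.0670)² = 0.00449
  t term: (-1×0.0450)² = 0.00202
Total = 0.00651. Share from V = 0.00449/0.00651 = 0.689.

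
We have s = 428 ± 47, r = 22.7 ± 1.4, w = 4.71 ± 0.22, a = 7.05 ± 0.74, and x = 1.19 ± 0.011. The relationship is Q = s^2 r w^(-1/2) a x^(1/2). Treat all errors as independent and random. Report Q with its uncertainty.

Since Q is a product/quotient, work with relative uncertainties:
  (2·δs/s)² = (2×0.110)² = 0.0482;  (1·δr/r)² = (1×0.0617)² = 0.00380;  (−½·δw/w)² = (-0.5×0.0467)² = 0.000545;  (1·δa/a)² = (1×0.105)² = 0.0110;  (½·δx/x)² = (0.5×0.00924)² = 2.14e-05
δQ/Q = √(0.0636) = 0.252
Q = 1.47e+07, so δQ = 0.252 × 1.47e+07 = 3.72e+06.

(1.47 ± 0.372) × 10^7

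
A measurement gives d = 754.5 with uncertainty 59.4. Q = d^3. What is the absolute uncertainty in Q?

Q ∝ d^3, so δQ/Q = |3| · δd/d = 3 × 0.0787 = 0.236.
Q = 4.295e+08, so δQ = 0.236 × 4.295e+08 = 1.01e+08.

1.01e+08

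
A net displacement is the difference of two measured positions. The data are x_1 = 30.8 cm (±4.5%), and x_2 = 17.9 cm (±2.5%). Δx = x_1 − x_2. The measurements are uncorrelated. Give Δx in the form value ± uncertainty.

12.9 ± 1.46 cm

Δx is a linear combination, so absolute uncertainties add in quadrature:
  (δx_1)² = 1.92;  (δx_2)² = 0.200
δΔx = √(2.12) = 1.46 cm
Δx = 12.9 cm.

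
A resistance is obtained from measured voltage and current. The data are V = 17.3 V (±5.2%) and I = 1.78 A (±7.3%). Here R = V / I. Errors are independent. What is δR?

0.871 Ω

R is a product of powers, so relative uncertainties combine in quadrature:
  (1·δV/V)² = (1×0.0520)² = 0.00270;  (-1·δI/I)² = (-1×0.0730)² = 0.00533
δR/R = √(0.00803) = 0.0896
R = 9.72 Ω, so δR = 0.0896 × 9.72 = 0.871 Ω.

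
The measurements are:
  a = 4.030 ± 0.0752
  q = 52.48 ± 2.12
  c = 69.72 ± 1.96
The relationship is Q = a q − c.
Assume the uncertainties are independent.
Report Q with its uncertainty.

Let p = a·q = 211.5. δp/p = √((1·δa/a)² + (1·δq/q)²) = √(0.000348 + 0.00163) = 0.0445, so δp = 9.41.
Q = p − c: δQ = √(δp² + δc²) = √(88.6 + 3.84) = 9.61
Q = 141.8.

141.8 ± 9.61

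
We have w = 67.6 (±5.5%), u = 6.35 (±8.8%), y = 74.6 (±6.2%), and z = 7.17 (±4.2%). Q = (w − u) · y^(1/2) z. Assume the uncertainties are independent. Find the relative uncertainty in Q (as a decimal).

0.0806

Let h = w − u = 61.2. δh = √(δw² + δu²) = √(13.8 + 0.312) = 3.76, so δh/h = 0.0614.
Q is then a monomial in h, y, z:
δQ/Q = √((δh/h)² + (½·δy/y)² + (1·δz/z)²) = √(0.00377 + 0.000961 + 0.00176) = 0.0806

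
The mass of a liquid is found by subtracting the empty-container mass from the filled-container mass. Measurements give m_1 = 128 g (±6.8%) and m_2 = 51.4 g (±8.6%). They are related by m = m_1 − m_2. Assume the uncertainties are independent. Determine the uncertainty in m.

9.76 g

For a sum/difference, combine absolute errors in quadrature:
  (δm_1)² = 75.8;  (δm_2)² = 19.5
δm = √(95.3) = 9.76 g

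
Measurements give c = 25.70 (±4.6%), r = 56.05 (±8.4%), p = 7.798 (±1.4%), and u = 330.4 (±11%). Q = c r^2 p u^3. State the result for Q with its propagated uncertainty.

(2.271 ± 0.848) × 10^13

Products/powers → add relative errors in quadrature, weighted by exponent:
  (1·δc/c)² = (1×0.0460)² = 0.00212;  (2·δr/r)² = (2×0.0840)² = 0.0282;  (1·δp/p)² = (1×0.0140)² = 0.000196;  (3·δu/u)² = (3×0.110)² = 0.109
δQ/Q = √(0.139) = 0.373
Q = 2.271e+13, so δQ = 0.373 × 2.271e+13 = 8.48e+12.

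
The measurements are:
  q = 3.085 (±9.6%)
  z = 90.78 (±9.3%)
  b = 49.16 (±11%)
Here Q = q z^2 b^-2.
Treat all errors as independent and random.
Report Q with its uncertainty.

10.52 ± 3.19

Relative error in a monomial: (δQ/Q)² = Σ (nᵢ · δxᵢ/xᵢ)².
  (1·δq/q)² = (1×0.0960)² = 0.00922;  (2·δz/z)² = (2×0.0930)² = 0.0346;  (-2·δb/b)² = (-2×0.110)² = 0.0484
δQ/Q = √(0.0922) = 0.304
Q = 10.52, so δQ = 0.304 × 10.52 = 3.19.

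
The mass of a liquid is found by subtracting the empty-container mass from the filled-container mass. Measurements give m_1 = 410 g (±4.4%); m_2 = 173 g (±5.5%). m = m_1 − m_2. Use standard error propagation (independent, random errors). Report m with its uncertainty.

m is a linear combination, so absolute uncertainties add in quadrature:
  (δm_1)² = 325;  (δm_2)² = 90.5
δm = √(416) = 20.4 g
m = 237 g.

237 ± 20.4 g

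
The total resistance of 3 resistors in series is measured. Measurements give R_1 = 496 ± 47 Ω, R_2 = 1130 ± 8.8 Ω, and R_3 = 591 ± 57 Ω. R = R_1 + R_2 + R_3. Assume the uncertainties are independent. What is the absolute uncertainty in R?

74.4 Ω

Sums and differences: (δR)² = Σ (cᵢ δxᵢ)².
  (δR_1)² = 2210;  (δR_2)² = 77.4;  (δR_3)² = 3250
δR = √(5540) = 74.4 Ω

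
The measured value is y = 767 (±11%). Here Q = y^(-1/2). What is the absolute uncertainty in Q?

Each factor contributes (exponent × relative error)² to (δQ/Q)²:
  (−½·δy/y)² = (-0.5×0.110)² = 0.00302
δQ/Q = √(0.00302) = 0.0550
Q = 0.0361, so δQ = 0.0550 × 0.0361 = 0.00199.

0.00199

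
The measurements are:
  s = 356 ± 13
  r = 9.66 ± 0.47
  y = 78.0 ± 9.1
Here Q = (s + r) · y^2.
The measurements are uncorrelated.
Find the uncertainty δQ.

Let u = s + r = 366. δu = √(δs² + δr²) = √(169 + 0.221) = 13.0, so δu/u = 0.0356.
Q is then a monomial in u, y:
δQ/Q = √((δu/u)² + (2·δy/y)²) = √(0.00127 + 0.0544) = 0.236
Q = 2.22e+06, so δQ = 0.236 × 2.22e+06 = 5.25e+05.

5.25e+05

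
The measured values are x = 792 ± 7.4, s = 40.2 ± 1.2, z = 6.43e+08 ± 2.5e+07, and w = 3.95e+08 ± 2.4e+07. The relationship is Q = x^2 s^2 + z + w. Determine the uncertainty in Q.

Let p = x^2·s^2 = 1.01e+09. δp/p = √((2·δx/x)² + (2·δs/s)²) = √(0.000349 + 0.00356) = 0.0626, so δp = 6.34e+07.
Q = p + z + w: δQ = √(δp² + δz² + δw²) = √(4.02e+15 + 6.25e+14 + 5.76e+14) = 7.23e+07

7.23e+07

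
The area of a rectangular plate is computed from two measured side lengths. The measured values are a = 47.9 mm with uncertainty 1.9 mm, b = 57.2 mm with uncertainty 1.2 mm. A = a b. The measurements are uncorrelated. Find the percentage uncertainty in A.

For a monomial A ∝ a, b, fractional errors add in quadrature:
  (1·δa/a)² = (1×0.0397)² = 0.00157;  (1·δb/b)² = (1×0.0210)² = 0.000440
δA/A = √(0.00201) = 0.0449

4.49%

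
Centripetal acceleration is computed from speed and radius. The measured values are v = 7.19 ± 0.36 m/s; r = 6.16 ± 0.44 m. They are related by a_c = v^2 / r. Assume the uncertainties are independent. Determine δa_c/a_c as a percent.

a_c is a product of powers, so relative uncertainties combine in quadrature:
  (2·δv/v)² = (2×0.0501)² = 0.0100;  (-1·δr/r)² = (-1×0.0714)² = 0.00510
δa_c/a_c = √(0.0151) = 0.123

12.3%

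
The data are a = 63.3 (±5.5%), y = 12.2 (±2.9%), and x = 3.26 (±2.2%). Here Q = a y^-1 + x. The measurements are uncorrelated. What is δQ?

Let p = a·y^-1 = 5.19. δp/p = √((1·δa/a)² + (-1·δy/y)²) = √(0.00302 + 0.000841) = 0.0622, so δp = 0.323.
Q = p + x: δQ = √(δp² + δx²) = √(0.104 + 0.00514) = 0.330

0.330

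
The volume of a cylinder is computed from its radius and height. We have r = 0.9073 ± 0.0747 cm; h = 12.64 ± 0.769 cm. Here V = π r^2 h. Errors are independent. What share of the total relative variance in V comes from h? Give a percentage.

(δV/V)² = (2·δr/r)² + (1·δh/h)²
  r term: (2×0.0823)² = 0.0271
  h term: (1×0.0608)² = 0.00370
Total = 0.0308. Share from h = 0.00370/0.0308 = 0.120.

12.0%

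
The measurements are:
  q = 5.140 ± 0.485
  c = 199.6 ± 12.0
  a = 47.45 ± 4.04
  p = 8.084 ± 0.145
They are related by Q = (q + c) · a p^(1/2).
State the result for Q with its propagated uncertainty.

27620 ± 2870

Let u = q + c = 204.7. δu = √(δq² + δc²) = √(0.235 + 144) = 12.0, so δu/u = 0.0587.
Q is then a monomial in u, a, p:
δQ/Q = √((δu/u)² + (1·δa/a)² + (½·δp/p)²) = √(0.00344 + 0.00725 + 8.04e-05) = 0.104
Q = 27620, so δQ = 0.104 × 27620 = 2870.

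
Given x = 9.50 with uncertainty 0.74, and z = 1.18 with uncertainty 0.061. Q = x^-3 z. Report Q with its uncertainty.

Since Q is a product/quotient, work with relative uncertainties:
  (-3·δx/x)² = (-3×0.0779)² = 0.0546;  (1·δz/z)² = (1×0.0517)² = 0.00267
δQ/Q = √(0.0573) = 0.239
Q = 0.00138, so δQ = 0.239 × 0.00138 = 0.000329.

0.00138 ± 0.000329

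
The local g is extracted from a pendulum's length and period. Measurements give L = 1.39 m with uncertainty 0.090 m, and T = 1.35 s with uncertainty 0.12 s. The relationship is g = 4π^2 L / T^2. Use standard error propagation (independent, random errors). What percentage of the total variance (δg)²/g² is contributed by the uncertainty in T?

(δg/g)² = (1·δL/L)² + (-2·δT/T)²
  L term: (1×0.0647)² = 0.00419
  T term: (-2×0.0889)² = 0.0316
Total = 0.0358. Share from T = 0.0316/0.0358 = 0.883.

88.3%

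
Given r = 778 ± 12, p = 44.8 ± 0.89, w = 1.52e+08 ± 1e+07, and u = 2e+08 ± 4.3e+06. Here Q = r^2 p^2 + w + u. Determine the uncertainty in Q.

Let h = r^2·p^2 = 1.21e+09. δh/h = √((2·δr/r)² + (2·δp/p)²) = √(0.000952 + 0.00158) = 0.0503, so δh = 6.11e+07.
Q = h + w + u: δQ = √(δh² + δw² + δu²) = √(3.73e+15 + 1e+14 + 1.85e+13) = 6.21e+07

6.21e+07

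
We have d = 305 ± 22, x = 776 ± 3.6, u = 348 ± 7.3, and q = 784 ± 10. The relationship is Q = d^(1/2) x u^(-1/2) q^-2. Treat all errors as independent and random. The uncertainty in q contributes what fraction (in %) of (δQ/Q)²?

(δQ/Q)² = (½·δd/d)² + (1·δx/x)² + (−½·δu/u)² + (-2·δq/q)²
  d term: (0.5×0.0721)² = 0.00130
  x term: (1×0.00464)² = 2.15e-05
  u term: (-0.5×0.0210)² = 0.000110
  q term: (-2×0.0128)² = 0.000651
Total = 0.00208. Share from q = 0.000651/0.00208 = 0.312.

31.2%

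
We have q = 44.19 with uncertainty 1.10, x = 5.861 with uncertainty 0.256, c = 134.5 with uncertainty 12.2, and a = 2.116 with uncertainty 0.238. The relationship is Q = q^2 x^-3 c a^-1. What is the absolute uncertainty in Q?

For a monomial Q ∝ q^2, x^-3, c, a^-1, fractional errors add in quadrature:
  (2·δq/q)² = (2×0.0249)² = 0.00248;  (-3·δx/x)² = (-3×0.0437)² = 0.0172;  (1·δc/c)² = (1×0.0907)² = 0.00823;  (-1·δa/a)² = (-1×0.112)² = 0.0127
δQ/Q = √(0.0405) = 0.201
Q = 616.5, so δQ = 0.201 × 616.5 = 124.

124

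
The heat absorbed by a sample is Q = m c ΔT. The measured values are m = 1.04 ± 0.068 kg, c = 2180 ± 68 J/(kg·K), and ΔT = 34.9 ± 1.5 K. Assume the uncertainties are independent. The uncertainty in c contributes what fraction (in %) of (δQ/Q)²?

(δQ/Q)² = (1·δm/m)² + (1·δc/c)² + (1·δΔT/ΔT)²
  m term: (1×0.0654)² = 0.00428
  c term: (1×0.0312)² = 0.000973
  ΔT term: (1×0.0430)² = 0.00185
Total = 0.00710. Share from c = 0.000973/0.00710 = 0.137.

13.7%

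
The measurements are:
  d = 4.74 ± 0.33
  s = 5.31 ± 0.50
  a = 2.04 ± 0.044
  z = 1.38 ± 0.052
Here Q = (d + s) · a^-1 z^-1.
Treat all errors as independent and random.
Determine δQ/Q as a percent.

Let u = d + s = 10.1. δu = √(δd² + δs²) = √(0.109 + 0.250) = 0.599, so δu/u = 0.0596.
Q is then a monomial in u, a, z:
δQ/Q = √((δu/u)² + (-1·δa/a)² + (-1·δz/z)²) = √(0.00355 + 0.000465 + 0.00142) = 0.0737

7.37%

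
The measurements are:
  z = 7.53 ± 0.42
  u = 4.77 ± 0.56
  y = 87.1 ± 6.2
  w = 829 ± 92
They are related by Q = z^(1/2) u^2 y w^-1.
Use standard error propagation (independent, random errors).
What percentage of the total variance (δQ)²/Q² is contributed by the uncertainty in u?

75.2%

(δQ/Q)² = (½·δz/z)² + (2·δu/u)² + (1·δy/y)² + (-1·δw/w)²
  z term: (0.5×0.0558)² = 0.000778
  u term: (2×0.117)² = 0.0551
  y term: (1×0.0712)² = 0.00507
  w term: (-1×0.111)² = 0.0123
Total = 0.0733. Share from u = 0.0551/0.0733 = 0.752.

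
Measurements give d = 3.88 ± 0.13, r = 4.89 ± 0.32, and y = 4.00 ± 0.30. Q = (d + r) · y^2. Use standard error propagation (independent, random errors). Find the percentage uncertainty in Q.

Let u = d + r = 8.77. δu = √(δd² + δr²) = √(0.0169 + 0.102) = 0.345, so δu/u = 0.0394.
Q is then a monomial in u, y:
δQ/Q = √((δu/u)² + (2·δy/y)²) = √(0.00155 + 0.0225) = 0.155

15.5%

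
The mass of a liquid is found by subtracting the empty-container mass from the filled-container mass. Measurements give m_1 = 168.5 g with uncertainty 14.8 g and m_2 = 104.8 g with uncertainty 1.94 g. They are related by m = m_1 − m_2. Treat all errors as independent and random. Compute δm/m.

0.234

Absolute uncertainties add in quadrature for a linear combination:
  (δm_1)² = 219;  (δm_2)² = 3.76
δm = √(223) = 14.9 g
m = 63.70 g, so δm/m = 14.9/63.70 = 0.234.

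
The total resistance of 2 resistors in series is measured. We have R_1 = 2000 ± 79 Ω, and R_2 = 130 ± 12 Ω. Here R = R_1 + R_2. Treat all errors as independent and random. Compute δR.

R is a linear combination, so absolute uncertainties add in quadrature:
  (δR_1)² = 6240;  (δR_2)² = 144
δR = √(6380) = 79.9 Ω

79.9 Ω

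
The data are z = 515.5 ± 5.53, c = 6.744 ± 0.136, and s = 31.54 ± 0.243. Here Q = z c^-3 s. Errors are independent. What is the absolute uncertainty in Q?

3.28

For a monomial Q ∝ z, c^-3, s, fractional errors add in quadrature:
  (1·δz/z)² = (1×0.0107)² = 0.000115;  (-3·δc/c)² = (-3×0.0202)² = 0.00366;  (1·δs/s)² = (1×0.00770)² = 5.94e-05
δQ/Q = √(0.00383) = 0.0619
Q = 53.01, so δQ = 0.0619 × 53.01 = 3.28.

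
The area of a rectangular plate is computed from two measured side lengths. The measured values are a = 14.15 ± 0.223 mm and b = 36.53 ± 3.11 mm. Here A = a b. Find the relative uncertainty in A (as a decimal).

0.0866

Products/powers → add relative errors in quadrature, weighted by exponent:
  (1·δa/a)² = (1×0.0158)² = 0.000248;  (1·δb/b)² = (1×0.0851)² = 0.00725
δA/A = √(0.00750) = 0.0866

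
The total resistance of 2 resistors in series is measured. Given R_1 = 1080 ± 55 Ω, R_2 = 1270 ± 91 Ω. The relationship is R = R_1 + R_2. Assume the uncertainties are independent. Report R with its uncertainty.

2350 ± 106 Ω

Sums and differences: (δR)² = Σ (cᵢ δxᵢ)².
  (δR_1)² = 3020;  (δR_2)² = 8280
δR = √(11300) = 106 Ω
R = 2350 Ω.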